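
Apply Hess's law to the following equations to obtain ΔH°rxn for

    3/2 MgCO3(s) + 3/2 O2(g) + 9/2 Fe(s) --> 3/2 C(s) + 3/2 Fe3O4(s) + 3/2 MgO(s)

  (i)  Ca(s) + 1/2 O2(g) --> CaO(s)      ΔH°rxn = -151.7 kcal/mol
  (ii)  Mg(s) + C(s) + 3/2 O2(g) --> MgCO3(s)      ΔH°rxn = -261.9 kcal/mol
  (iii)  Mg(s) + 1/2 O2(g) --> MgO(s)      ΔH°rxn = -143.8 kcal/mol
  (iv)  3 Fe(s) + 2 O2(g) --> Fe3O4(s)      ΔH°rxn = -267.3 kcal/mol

ΔH°rxn = -223.8 kcal/mol

(i): not needed.
(ii) reversed and × 3/2: (-3/2)·(-261.9) = +392.85 kcal/mol
(iii) × 3/2: (3/2)·(-143.8) = -215.7 kcal/mol
(iv) × 3/2: (3/2)·(-267.3) = -400.95 kcal/mol
ΔH°rxn = (+392.85) + (-215.7) + (-400.95) = -223.8 kcal/mol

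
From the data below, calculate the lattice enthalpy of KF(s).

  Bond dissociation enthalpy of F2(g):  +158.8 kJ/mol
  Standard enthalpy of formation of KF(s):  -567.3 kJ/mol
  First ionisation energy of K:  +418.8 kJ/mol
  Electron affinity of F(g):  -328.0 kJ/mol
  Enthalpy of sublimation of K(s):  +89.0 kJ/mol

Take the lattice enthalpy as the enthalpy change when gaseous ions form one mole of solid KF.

U = -826.5 kJ/mol

ΔHf° = 1·ΔHsub + 1·(ΣIE) + 1/2·D(F2) + 1·EA + U
-567.3 = 1·(+89.0) + 1·(+418.8) + 1/2·(+158.8) + 1·(-328.0) + U
U = -567.3 − (+259.2) = -826.5 kJ/mol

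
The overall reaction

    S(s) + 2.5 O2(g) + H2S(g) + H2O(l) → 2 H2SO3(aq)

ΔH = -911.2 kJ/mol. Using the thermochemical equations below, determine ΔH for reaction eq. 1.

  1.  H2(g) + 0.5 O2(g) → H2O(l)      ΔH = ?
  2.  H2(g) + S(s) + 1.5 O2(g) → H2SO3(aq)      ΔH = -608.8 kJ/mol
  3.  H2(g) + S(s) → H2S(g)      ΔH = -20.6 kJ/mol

ΔH = -285.8 kJ/mol

eq. 1 reversed (H2O(l) must end up as a reactant): contributes −x
eq. 2 × 2 (scale by 2 for the 2 H2SO3(aq)): (2)·(-608.8) = -1217.6 kJ/mol
eq. 3 reversed (reverse to put H2S(g) on the reactant side): +20.6 kJ/mol
-911.2 = (-1217.6) + (+20.6) − x
x = (-911.2 − (-1197.0)) / (-1) = -285.8 kJ/mol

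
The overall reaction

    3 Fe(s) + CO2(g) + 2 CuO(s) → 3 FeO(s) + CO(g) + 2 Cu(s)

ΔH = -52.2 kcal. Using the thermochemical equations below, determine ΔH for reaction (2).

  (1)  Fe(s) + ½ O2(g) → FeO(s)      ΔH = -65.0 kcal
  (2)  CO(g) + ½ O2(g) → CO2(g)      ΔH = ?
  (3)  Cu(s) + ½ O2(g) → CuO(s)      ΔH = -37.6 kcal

ΔH = -67.6 kcal

(1) × 3 (×3 to match 3 FeO(s) in the target): (3)·(-65.0) = -195.0 kcal
(2) reversed (reverse to put CO(g) on the product side): contributes −x
(3) reversed and × 2 (CuO(s) must end up as a reactant; ×2 to match 2 CuO(s) in the target): (-2)·(-37.6) = +75.2 kcal
-52.2 = (-195.0) + (+75.2) − x
x = (-52.2 − (-119.8)) / (-1) = -67.6 kcal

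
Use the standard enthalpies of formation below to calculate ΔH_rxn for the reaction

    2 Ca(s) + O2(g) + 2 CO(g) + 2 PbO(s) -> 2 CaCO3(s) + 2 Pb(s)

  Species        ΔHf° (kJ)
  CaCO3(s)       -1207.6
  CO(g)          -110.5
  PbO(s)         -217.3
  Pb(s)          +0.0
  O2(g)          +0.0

ΔH_rxn = -1759.6 kJ

Products: 2·(-1207.6) + 2·(+0.0) = -2415.2
Reactants: 2·(+0.0) + 1·(+0.0) + 2·(-110.5) + 2·(-217.3) = -655.6
ΔH_rxn = (-2415.2) − (-655.6) = -1759.6 kJ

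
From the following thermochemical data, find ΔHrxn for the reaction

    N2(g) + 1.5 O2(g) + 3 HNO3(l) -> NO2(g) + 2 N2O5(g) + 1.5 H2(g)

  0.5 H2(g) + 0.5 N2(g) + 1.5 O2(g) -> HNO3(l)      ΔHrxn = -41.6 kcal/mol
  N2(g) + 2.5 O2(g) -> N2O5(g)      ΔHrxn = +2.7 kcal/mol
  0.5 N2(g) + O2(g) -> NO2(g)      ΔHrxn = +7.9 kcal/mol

ΔHrxn = 138.1 kcal/mol

equation 1 reversed and × 3: (-3)·(-41.6) = +124.8 kcal/mol
equation 2 × 2: (2)·(+2.7) = +5.4 kcal/mol
equation 3 as written: +7.9 kcal/mol
Combining the equations, ΔHrxn = (+124.8) + (+5.4) + (+7.9) = 138.1 kcal/mol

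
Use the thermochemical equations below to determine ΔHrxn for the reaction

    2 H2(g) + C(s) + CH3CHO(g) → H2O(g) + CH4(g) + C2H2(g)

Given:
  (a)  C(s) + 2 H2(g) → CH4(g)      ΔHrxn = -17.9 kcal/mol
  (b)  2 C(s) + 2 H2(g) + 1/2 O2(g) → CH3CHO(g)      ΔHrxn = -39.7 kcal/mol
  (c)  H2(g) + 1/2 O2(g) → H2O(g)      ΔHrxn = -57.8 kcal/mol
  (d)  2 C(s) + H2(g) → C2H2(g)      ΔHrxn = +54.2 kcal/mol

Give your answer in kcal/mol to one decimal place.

(a) as written (CH4(g) already on the product side): -17.9 kcal/mol
(b) reversed (CH3CHO(g) must end up as a reactant): +39.7 kcal/mol
(c) as written (H2O(g) already on the product side): -57.8 kcal/mol
(d) as written (C2H2(g) already on the product side): +54.2 kcal/mol
Since enthalpy is a state function, ΔHrxn = (1)·(-17.9) + (-1)·(-39.7) + (1)·(-57.8) + (1)·(+54.2) = 18.2 kcal/mol

ΔHrxn = 18.2 kcal/mol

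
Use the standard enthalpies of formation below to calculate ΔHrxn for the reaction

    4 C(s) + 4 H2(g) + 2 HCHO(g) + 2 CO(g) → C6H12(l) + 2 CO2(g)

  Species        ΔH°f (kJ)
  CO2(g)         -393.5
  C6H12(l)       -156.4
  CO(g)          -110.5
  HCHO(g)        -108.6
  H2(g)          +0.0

Products: 1·(-156.4) + 2·(-393.5) = -943.4
Reactants: 4·(+0.0) + 4·(+0.0) + 2·(-108.6) + 2·(-110.5) = -438.2
ΔHrxn = (-943.4) − (-438.2) = -505.2 kJ

ΔHrxn = -505.2 kJ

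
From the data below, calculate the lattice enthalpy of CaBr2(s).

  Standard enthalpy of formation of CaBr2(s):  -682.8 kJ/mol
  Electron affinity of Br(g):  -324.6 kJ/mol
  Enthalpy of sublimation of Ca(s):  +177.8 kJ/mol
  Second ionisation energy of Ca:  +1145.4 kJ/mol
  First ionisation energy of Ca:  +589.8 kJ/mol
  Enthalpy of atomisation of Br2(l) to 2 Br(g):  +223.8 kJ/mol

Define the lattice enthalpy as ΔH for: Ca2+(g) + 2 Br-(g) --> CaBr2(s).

ΔHf° = 1·ΔHsub + 1·(ΣIE) + 1·D(Br2) + 2·EA + U
-682.8 = 1·(+177.8) + 1·(+1735.2) + 1·(+223.8) + 2·(-324.6) + U
U = -682.8 − (+1487.6) = -2170.4 kJ/mol

U = -2170.4 kJ/mol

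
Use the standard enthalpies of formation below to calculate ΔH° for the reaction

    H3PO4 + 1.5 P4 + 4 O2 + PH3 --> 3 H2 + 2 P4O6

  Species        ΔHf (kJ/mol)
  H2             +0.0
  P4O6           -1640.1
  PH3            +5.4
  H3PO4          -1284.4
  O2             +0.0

ΔH° = -2001.2 kJ/mol

ΔH°rxn = Σ nΔHf°(products) − Σ nΔHf°(reactants).
Products: 3·(+0.0) + 2·(-1640.1) = -3280.2
Reactants: 1·(-1284.4) + 3/2·(+0.0) + 4·(+0.0) + 1·(+5.4) = -1279.0
ΔH° = (-3280.2) − (-1279.0) = -2001.2 kJ/mol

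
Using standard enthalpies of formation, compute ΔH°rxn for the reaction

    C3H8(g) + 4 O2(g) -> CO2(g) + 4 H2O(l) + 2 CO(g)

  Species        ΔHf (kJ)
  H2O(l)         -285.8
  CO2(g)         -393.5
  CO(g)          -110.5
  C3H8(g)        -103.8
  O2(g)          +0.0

ΔH°rxn = -1653.9 kJ

Products: 1·(-393.5) + 4·(-285.8) + 2·(-110.5) = -1757.7
Reactants: 1·(-103.8) + 4·(+0.0) = -103.8
ΔH°rxn = (-1757.7) − (-103.8) = -1653.9 kJ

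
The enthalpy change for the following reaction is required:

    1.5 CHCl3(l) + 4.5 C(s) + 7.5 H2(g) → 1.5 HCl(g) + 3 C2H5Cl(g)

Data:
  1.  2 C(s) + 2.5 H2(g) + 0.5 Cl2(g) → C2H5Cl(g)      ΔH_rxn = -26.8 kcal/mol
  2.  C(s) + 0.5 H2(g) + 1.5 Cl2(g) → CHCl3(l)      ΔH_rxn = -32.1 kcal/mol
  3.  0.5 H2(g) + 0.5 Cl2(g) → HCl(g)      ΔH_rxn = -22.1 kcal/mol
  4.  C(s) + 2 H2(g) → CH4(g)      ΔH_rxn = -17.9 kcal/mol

ΔH_rxn = -65.4 kcal/mol

eq. 1 × 3: (3)·(-26.8) = -80.4 kcal/mol
eq. 2 reversed and × 3/2: (-3/2)·(-32.1) = +48.15 kcal/mol
eq. 3 × 3/2: (3/2)·(-22.1) = -33.15 kcal/mol
eq. 4: not needed.
ΔH_rxn = (3)·(-26.8) + (-3/2)·(-32.1) + (3/2)·(-22.1) = -65.4 kcal/mol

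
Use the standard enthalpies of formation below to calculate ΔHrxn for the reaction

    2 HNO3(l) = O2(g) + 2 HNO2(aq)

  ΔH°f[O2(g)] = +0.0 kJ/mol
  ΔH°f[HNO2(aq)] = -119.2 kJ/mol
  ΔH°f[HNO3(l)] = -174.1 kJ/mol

ΔHrxn = 109.8 kJ/mol

ΔH°rxn = Σ nΔHf°(products) − Σ nΔHf°(reactants).
Products: 1·(+0.0) + 2·(-119.2) = -238.4
Reactants: 2·(-174.1) = -348.2
ΔHrxn = (-238.4) − (-348.2) = 109.8 kJ/mol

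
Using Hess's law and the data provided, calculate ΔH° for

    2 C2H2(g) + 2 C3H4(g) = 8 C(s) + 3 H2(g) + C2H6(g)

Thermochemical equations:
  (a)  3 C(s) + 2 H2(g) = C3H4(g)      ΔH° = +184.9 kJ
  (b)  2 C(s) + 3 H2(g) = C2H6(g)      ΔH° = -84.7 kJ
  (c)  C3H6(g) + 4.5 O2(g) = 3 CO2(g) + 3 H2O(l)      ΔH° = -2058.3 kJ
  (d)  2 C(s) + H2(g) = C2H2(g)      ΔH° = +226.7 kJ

(a) reversed and × 2 (reverse to put C3H4(g) on the reactant side; ×2 to match 2 C3H4(g) in the target): (-2)·(+184.9) = -369.8 kJ
(b) as written (C2H6(g) already on the product side): -84.7 kJ
(c): not needed (C3H6(g) appears nowhere else).
(d) reversed and × 2 (reverse to put C2H2(g) on the reactant side; scale by 2 for the 2 C2H2(g)): (-2)·(+226.7) = -453.4 kJ
ΔH° = (-2)·(+184.9) + (1)·(-84.7) + (-2)·(+226.7) = -907.9 kJ

ΔH° = -907.9 kJ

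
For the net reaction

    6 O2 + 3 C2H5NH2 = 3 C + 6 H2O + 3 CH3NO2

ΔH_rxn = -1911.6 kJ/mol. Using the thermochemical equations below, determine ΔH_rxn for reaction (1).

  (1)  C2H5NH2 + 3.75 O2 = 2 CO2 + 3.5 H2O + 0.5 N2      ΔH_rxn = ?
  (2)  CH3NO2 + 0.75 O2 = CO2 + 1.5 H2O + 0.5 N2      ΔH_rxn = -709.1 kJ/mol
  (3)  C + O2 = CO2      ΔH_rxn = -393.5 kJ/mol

(1) × 3: contributes 3·x
(2) reversed and × 3: (-3)·(-709.1) = +2127.3 kJ/mol
(3) reversed and × 3: (-3)·(-393.5) = +1180.5 kJ/mol
-1911.6 = (+2127.3) + (+1180.5) + 3·x
x = (-1911.6 − (+3307.8)) / (3) = -1739.8 kJ/mol

ΔH_rxn = -1739.8 kJ/mol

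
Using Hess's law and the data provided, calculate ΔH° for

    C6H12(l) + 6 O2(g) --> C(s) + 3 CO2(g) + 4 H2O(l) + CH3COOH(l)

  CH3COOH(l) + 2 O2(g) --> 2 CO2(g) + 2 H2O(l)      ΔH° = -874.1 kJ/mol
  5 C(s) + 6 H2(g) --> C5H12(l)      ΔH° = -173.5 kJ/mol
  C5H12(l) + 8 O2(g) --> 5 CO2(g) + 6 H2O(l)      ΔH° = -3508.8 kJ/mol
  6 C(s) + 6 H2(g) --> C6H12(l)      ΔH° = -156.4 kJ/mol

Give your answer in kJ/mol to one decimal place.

equation 1 reversed (reverse to put CH3COOH(l) on the product side): +874.1 kJ/mol
equation 2 as written: -173.5 kJ/mol
equation 3 as written: -3508.8 kJ/mol
equation 4 reversed (C6H12(l) must end up as a reactant): +156.4 kJ/mol
ΔH° = (-1)·(-874.1) + (1)·(-173.5) + (1)·(-3508.8) + (-1)·(-156.4) = -2651.8 kJ/mol

ΔH° = -2651.8 kJ/mol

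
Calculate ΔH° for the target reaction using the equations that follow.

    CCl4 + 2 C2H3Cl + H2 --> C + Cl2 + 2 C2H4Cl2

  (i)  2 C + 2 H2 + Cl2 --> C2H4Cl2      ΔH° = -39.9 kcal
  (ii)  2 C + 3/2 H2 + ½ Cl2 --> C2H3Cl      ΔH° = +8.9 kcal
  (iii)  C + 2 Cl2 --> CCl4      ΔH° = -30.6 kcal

ΔH° = -67.0 kcal

(i) × 2 (scale by 2 for the 2 C2H4Cl2): (2)·(-39.9) = -79.8 kcal
(ii) reversed and × 2 (C2H3Cl must end up as a reactant; scale by 2 for the 2 C2H3Cl): (-2)·(+8.9) = -17.8 kcal
(iii) reversed (reverse to put CCl4 on the reactant side): +30.6 kcal
Combining the equations, ΔH° = (-79.8) + (-17.8) + (+30.6) = -67.0 kcal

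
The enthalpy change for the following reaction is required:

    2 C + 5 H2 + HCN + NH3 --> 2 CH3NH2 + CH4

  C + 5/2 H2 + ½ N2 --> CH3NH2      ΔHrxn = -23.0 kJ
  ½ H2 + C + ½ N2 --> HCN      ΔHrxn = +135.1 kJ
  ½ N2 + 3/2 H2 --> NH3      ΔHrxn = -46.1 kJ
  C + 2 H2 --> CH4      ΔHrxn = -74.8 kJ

ΔHrxn = -209.8 kJ

equation 1 × 2: (2)·(-23.0) = -46.0 kJ
equation 2 reversed: -135.1 kJ
equation 3 reversed: +46.1 kJ
equation 4 as written: -74.8 kJ
ΔHrxn = (-46.0) + (-135.1) + (+46.1) + (-74.8) = -209.8 kJ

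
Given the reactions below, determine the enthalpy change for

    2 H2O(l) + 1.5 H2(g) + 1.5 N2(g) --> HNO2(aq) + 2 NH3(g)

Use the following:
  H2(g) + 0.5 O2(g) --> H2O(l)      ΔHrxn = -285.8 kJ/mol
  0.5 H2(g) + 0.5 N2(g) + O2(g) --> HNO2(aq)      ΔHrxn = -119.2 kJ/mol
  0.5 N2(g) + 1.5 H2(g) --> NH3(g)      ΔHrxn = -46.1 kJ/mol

equation 1 reversed and × 2: (-2)·(-285.8) = +571.6 kJ/mol
equation 2 as written: -119.2 kJ/mol
equation 3 × 2: (2)·(-46.1) = -92.2 kJ/mol
Combining the equations, ΔHrxn = (-2)·(-285.8) + (1)·(-119.2) + (2)·(-46.1) = 360.2 kJ/mol

ΔHrxn = 360.2 kJ/mol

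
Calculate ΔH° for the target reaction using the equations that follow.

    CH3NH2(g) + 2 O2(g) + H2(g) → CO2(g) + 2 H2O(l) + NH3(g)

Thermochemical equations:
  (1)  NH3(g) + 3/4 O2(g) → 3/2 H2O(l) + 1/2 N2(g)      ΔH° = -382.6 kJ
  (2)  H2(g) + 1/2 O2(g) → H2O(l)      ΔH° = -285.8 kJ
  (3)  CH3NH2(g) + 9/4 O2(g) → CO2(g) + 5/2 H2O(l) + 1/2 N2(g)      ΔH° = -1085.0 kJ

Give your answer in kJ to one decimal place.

ΔH° = -988.2 kJ

(1) reversed: +382.6 kJ
(2) as written: -285.8 kJ
(3) as written: -1085.0 kJ
ΔH° = (+382.6) + (-285.8) + (-1085.0) = -988.2 kJ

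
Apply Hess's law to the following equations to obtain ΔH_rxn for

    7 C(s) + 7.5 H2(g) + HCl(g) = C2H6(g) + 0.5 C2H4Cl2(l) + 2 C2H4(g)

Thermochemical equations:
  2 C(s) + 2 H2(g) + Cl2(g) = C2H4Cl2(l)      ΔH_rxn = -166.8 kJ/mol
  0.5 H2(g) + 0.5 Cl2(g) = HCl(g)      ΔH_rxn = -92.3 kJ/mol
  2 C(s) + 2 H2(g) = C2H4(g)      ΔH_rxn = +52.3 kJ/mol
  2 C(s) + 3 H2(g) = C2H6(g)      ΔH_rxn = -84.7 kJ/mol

equation 1 × 1/2: (1/2)·(-166.8) = -83.4 kJ/mol
equation 2 reversed: +92.3 kJ/mol
equation 3 × 2: (2)·(+52.3) = +104.6 kJ/mol
equation 4 as written: -84.7 kJ/mol
Combining the equations, ΔH_rxn = (-83.4) + (+92.3) + (+104.6) + (-84.7) = 28.8 kJ/mol

ΔH_rxn = 28.8 kJ/mol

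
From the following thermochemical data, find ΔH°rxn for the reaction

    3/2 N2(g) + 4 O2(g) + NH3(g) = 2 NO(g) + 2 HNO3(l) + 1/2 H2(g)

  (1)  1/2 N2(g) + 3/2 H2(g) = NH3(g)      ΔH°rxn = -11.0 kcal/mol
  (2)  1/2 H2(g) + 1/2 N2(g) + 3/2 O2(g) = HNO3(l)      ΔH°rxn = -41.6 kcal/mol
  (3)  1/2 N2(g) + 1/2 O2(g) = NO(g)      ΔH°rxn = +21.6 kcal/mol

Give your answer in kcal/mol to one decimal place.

ΔH°rxn = -29.0 kcal/mol

(1) reversed: +11.0 kcal/mol
(2) × 2: (2)·(-41.6) = -83.2 kcal/mol
(3) × 2: (2)·(+21.6) = +43.2 kcal/mol
Since enthalpy is a state function, ΔH°rxn = (+11.0) + (-83.2) + (+43.2) = -29.0 kcal/mol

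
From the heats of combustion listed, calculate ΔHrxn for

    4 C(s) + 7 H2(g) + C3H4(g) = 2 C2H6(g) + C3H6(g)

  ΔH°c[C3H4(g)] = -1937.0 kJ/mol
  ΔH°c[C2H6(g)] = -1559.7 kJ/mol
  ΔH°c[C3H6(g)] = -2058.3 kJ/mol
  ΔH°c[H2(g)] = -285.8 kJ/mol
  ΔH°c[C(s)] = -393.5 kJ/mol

With combustion enthalpies, reactants minus products:
= [4·(-393.5) + 7·(-285.8) + 1·(-1937.0)] − [2·(-1559.7) + 1·(-2058.3)]
= -333.9 kJ/mol

ΔHrxn = -333.9 kJ/mol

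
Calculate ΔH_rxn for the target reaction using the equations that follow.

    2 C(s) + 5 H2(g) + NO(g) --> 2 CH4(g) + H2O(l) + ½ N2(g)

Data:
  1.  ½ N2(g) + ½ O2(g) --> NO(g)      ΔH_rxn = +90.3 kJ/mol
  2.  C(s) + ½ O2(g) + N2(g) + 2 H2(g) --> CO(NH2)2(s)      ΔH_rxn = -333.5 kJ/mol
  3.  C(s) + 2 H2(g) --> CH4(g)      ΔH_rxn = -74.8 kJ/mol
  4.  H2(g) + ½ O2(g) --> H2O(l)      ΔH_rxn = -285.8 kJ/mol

eq. 1 reversed (reverse to put NO(g) on the reactant side): -90.3 kJ/mol
eq. 2: not needed (CO(NH2)2(s) appears nowhere else).
eq. 3 × 2 (scale by 2 for the 2 CH4(g)): (2)·(-74.8) = -149.6 kJ/mol
eq. 4 as written (H2O(l) already on the product side): -285.8 kJ/mol
Since enthalpy is a state function, ΔH_rxn = (-90.3) + (-149.6) + (-285.8) = -525.7 kJ/mol

ΔH_rxn = -525.7 kJ/mol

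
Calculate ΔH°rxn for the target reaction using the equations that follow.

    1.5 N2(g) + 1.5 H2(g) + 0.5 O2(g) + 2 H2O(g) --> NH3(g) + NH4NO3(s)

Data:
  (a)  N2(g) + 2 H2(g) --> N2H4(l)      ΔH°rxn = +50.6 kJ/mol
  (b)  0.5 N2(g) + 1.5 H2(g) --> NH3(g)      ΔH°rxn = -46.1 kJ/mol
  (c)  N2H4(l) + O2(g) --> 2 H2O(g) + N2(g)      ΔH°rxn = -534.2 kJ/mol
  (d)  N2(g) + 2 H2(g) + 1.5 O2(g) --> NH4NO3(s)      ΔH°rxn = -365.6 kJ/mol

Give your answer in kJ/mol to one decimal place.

(a) reversed: -50.6 kJ/mol
(b) as written: -46.1 kJ/mol
(c) reversed: +534.2 kJ/mol
(d) as written: -365.6 kJ/mol
ΔH°rxn = (-50.6) + (-46.1) + (+534.2) + (-365.6) = 71.9 kJ/mol

ΔH°rxn = 71.9 kJ/mol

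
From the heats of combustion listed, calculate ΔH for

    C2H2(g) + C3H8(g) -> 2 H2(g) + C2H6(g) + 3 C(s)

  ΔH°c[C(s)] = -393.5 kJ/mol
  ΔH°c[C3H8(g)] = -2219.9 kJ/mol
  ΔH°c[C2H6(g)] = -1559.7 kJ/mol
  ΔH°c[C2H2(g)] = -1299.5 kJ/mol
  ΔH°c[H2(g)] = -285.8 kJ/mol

With combustion enthalpies, reactants minus products:
= [1·(-1299.5) + 1·(-2219.9)] − [2·(-285.8) + 1·(-1559.7) + 3·(-393.5)]
= -207.6 kJ/mol

ΔH = -207.6 kJ/mol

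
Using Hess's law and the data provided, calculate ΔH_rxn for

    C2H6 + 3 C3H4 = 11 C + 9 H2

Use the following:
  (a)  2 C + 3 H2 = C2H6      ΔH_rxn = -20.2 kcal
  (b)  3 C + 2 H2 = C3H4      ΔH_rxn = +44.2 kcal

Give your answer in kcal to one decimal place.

ΔH_rxn = -112.4 kcal

(a) reversed: +20.2 kcal
(b) reversed and × 3: (-3)·(+44.2) = -132.6 kcal
ΔH_rxn = (+20.2) + (-132.6) = -112.4 kcal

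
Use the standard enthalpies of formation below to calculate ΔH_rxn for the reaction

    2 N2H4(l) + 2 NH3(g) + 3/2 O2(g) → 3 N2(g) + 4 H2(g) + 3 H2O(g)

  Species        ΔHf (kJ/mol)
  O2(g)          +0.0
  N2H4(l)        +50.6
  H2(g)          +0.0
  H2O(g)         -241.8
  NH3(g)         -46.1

ΔH_rxn = -734.4 kJ/mol

Products: 3·(+0.0) + 4·(+0.0) + 3·(-241.8) = -725.4
Reactants: 2·(+50.6) + 2·(-46.1) + 3/2·(+0.0) = +9.0
ΔH_rxn = (-725.4) − (+9.0) = -734.4 kJ/mol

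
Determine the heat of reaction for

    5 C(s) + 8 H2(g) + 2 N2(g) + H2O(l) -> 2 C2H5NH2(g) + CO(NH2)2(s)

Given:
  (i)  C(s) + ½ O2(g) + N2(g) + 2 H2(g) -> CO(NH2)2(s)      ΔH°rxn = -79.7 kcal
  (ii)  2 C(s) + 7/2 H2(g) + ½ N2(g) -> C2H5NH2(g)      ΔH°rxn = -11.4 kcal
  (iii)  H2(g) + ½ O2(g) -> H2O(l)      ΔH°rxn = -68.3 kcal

ΔH°rxn = -34.2 kcal

(i) as written: -79.7 kcal
(ii) × 2: (2)·(-11.4) = -22.8 kcal
(iii) reversed: +68.3 kcal
Since enthalpy is a state function, ΔH°rxn = (-79.7) + (-22.8) + (+68.3) = -34.2 kcal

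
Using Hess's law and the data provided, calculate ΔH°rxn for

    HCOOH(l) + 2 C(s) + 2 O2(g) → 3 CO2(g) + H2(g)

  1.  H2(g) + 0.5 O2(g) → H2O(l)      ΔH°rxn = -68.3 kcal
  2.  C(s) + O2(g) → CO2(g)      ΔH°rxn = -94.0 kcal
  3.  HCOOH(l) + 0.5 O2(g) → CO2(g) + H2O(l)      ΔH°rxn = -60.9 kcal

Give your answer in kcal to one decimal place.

eq. 1 reversed: +68.3 kcal
eq. 2 × 2: (2)·(-94.0) = -188.0 kcal
eq. 3 as written: -60.9 kcal
ΔH°rxn = (+68.3) + (-188.0) + (-60.9) = -180.6 kcal

ΔH°rxn = -180.6 kcal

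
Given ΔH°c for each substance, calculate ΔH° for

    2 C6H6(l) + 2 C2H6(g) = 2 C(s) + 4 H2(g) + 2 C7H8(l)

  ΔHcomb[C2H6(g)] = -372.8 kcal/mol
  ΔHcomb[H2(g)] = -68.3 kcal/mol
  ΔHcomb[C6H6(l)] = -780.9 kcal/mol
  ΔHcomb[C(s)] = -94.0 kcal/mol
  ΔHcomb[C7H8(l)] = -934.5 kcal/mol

Using ΔH = Σ nΔHc°(reactants) − Σ nΔHc°(products):
= [2·(-780.9) + 2·(-372.8)] − [2·(-94.0) + 4·(-68.3) + 2·(-934.5)]
= 22.8 kcal/mol

ΔH° = 22.8 kcal/mol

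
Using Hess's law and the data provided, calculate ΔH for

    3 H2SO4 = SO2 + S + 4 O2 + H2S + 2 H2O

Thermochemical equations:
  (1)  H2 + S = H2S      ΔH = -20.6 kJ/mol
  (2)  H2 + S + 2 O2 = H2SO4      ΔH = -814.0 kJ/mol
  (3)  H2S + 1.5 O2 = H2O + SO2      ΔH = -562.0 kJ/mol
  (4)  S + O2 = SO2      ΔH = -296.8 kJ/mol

(1) × 3: (3)·(-20.6) = -61.8 kJ/mol
(2) reversed and × 3: (-3)·(-814.0) = +2442.0 kJ/mol
(3) × 2: (2)·(-562.0) = -1124.0 kJ/mol
(4) reversed: +296.8 kJ/mol
Combining the equations, ΔH = (3)·(-20.6) + (-3)·(-814.0) + (2)·(-562.0) + (-1)·(-296.8) = 1553.0 kJ/mol

ΔH = 1553.0 kJ/mol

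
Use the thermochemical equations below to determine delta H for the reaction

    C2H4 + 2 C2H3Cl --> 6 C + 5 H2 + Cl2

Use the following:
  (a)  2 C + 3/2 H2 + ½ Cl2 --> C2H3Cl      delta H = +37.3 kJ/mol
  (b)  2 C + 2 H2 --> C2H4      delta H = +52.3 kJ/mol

delta H = -126.9 kJ/mol

(a) reversed and × 2: (-2)·(+37.3) = -74.6 kJ/mol
(b) reversed: -52.3 kJ/mol
delta H = (-2)·(+37.3) + (-1)·(+52.3) = -126.9 kJ/mol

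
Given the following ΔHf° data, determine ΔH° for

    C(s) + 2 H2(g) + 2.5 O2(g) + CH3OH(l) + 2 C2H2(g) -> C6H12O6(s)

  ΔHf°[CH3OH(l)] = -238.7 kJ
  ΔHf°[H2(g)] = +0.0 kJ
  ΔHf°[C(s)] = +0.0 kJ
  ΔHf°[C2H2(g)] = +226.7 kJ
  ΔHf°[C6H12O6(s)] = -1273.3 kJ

Products: 1·(-1273.3) = -1273.3
Reactants: 1·(+0.0) + 2·(+0.0) + 5/2·(+0.0) + 1·(-238.7) + 2·(+226.7) = +214.7
ΔH° = (-1273.3) − (+214.7) = -1488.0 kJ

ΔH° = -1488.0 kJ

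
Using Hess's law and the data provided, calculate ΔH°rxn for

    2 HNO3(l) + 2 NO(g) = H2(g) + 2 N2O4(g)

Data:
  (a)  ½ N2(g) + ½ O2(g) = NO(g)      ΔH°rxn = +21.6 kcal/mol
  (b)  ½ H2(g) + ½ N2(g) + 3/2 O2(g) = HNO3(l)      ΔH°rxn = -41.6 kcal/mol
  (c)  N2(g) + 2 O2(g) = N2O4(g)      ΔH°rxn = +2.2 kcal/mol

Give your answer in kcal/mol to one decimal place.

ΔH°rxn = 44.4 kcal/mol

(a) reversed and × 2 (NO(g) must end up as a reactant; scale by 2 for the 2 NO(g)): (-2)·(+21.6) = -43.2 kcal/mol
(b) reversed and × 2 (reverse to put HNO3(l) on the reactant side; scale by 2 for the 2 HNO3(l)): (-2)·(-41.6) = +83.2 kcal/mol
(c) × 2 (scale by 2 for the 2 N2O4(g)): (2)·(+2.2) = +4.4 kcal/mol
ΔH°rxn = (-43.2) + (+83.2) + (+4.4) = 44.4 kcal/mol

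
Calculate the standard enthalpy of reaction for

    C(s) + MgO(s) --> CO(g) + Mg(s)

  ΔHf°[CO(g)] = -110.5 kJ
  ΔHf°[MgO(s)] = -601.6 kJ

ΔHrxn = 491.1 kJ

ΔH°rxn = Σ nΔHf°(products) − Σ nΔHf°(reactants).
Products: 1·(-110.5) + 1·(+0.0) = -110.5
Reactants: 1·(+0.0) + 1·(-601.6) = -601.6
ΔHrxn = (-110.5) − (-601.6) = 491.1 kJ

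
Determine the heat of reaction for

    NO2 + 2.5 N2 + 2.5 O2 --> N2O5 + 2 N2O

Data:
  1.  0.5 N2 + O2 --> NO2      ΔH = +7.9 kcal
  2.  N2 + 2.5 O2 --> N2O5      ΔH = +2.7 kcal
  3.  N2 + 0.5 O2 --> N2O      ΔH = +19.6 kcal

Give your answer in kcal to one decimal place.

ΔH = 34.0 kcal

eq. 1 reversed: -7.9 kcal
eq. 2 as written: +2.7 kcal
eq. 3 × 2: (2)·(+19.6) = +39.2 kcal
ΔH = (-1)·(+7.9) + (1)·(+2.7) + (2)·(+19.6) = 34.0 kcal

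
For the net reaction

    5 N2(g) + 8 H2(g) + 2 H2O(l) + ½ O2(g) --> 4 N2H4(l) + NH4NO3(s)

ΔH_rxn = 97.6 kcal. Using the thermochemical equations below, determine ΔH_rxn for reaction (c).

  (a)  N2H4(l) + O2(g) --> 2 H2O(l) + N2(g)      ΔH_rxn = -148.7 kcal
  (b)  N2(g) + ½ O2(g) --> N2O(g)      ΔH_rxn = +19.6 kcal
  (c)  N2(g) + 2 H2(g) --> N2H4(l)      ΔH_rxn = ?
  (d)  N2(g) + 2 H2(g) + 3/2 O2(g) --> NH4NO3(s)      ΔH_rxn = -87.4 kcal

(a) reversed: +148.7 kcal
(b): not needed.
(c) × 3: contributes 3·x
(d) as written: -87.4 kcal
+97.6 = (+148.7) + (-87.4) + 3·x
x = (+97.6 − (+61.3)) / (3) = 12.1 kcal

ΔH_rxn = 12.1 kcal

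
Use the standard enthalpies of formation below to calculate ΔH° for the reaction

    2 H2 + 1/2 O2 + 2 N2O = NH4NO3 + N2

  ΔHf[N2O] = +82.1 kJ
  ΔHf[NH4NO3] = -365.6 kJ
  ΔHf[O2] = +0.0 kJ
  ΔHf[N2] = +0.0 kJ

ΔH° = -529.8 kJ

Products: 1·(-365.6) + 1·(+0.0) = -365.6
Reactants: 2·(+0.0) + 1/2·(+0.0) + 2·(+82.1) = +164.2
ΔH° = (-365.6) − (+164.2) = -529.8 kJ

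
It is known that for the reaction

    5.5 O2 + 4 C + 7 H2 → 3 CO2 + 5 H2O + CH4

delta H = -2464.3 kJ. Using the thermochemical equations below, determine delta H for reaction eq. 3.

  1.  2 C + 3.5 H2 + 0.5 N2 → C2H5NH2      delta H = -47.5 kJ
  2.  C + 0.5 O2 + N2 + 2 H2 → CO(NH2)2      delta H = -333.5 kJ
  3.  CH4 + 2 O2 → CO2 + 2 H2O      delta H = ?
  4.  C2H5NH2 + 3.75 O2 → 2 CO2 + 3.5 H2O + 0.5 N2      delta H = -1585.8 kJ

eq. 1 × 2: (2)·(-47.5) = -95.0 kJ
eq. 2: not needed (CO(NH2)2 appears nowhere else).
eq. 3 reversed (CH4 must end up as a product): contributes −x
eq. 4 × 2: (2)·(-1585.8) = -3171.6 kJ
-2464.3 = (-95.0) + (-3171.6) − x
x = (-2464.3 − (-3266.6)) / (-1) = -802.3 kJ

delta H = -802.3 kJ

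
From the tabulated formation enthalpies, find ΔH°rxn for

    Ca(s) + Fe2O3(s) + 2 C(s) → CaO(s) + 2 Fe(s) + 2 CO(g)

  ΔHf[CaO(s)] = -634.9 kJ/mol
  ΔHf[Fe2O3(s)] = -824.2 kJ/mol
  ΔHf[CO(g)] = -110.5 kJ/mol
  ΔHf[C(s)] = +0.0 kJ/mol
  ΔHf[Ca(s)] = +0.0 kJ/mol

ΔH°rxn = -31.7 kJ/mol

Products: 1·(-634.9) + 2·(+0.0) + 2·(-110.5) = -855.9
Reactants: 1·(+0.0) + 1·(-824.2) + 2·(+0.0) = -824.2
ΔH°rxn = (-855.9) − (-824.2) = -31.7 kJ/mol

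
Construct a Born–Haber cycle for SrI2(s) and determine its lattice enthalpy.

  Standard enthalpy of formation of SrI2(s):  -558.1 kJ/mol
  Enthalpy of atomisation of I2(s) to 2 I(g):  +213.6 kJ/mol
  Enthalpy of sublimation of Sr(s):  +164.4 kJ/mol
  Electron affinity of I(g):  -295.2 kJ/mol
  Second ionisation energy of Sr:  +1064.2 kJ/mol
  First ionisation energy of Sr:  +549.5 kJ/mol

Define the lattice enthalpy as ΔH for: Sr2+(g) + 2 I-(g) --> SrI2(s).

U = -1959.4 kJ/mol

ΔHf° = 1·ΔHsub + 1·(ΣIE) + 1·D(I2) + 2·EA + U
-558.1 = 1·(+164.4) + 1·(+1613.7) + 1·(+213.6) + 2·(-295.2) + U
U = -558.1 − (+1401.3) = -1959.4 kJ/mol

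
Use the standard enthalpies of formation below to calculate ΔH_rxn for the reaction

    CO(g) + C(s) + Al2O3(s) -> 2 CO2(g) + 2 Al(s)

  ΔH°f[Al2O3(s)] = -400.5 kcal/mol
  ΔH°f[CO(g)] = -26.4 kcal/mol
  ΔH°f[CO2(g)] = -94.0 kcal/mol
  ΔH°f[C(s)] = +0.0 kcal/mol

ΔH_rxn = 238.9 kcal/mol

ΔH°rxn = Σ nΔHf°(products) − Σ nΔHf°(reactants).
Products: 2·(-94.0) + 2·(+0.0) = -188.0
Reactants: 1·(-26.4) + 1·(+0.0) + 1·(-400.5) = -426.9
ΔH_rxn = (-188.0) − (-426.9) = 238.9 kcal/mol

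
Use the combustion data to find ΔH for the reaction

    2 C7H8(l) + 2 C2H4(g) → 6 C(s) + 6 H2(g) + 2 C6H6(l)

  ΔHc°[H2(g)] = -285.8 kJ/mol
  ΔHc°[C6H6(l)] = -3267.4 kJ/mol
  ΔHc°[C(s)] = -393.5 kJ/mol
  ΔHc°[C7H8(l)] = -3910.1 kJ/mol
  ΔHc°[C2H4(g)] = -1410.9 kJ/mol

ΔH = -31.4 kJ/mol

Using ΔH = Σ nΔHc°(reactants) − Σ nΔHc°(products):
= [2·(-3910.1) + 2·(-1410.9)] − [6·(-393.5) + 6·(-285.8) + 2·(-3267.4)]
= -31.4 kJ/mol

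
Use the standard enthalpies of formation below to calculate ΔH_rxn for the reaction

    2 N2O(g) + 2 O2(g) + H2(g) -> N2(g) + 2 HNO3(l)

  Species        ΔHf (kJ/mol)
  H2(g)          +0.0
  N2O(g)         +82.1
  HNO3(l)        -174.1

ΔH°rxn = Σ nΔHf°(products) − Σ nΔHf°(reactants).
Products: 1·(+0.0) + 2·(-174.1) = -348.2
Reactants: 2·(+82.1) + 2·(+0.0) + 1·(+0.0) = +164.2
ΔH_rxn = (-348.2) − (+164.2) = -512.4 kJ/mol

ΔH_rxn = -512.4 kJ/mol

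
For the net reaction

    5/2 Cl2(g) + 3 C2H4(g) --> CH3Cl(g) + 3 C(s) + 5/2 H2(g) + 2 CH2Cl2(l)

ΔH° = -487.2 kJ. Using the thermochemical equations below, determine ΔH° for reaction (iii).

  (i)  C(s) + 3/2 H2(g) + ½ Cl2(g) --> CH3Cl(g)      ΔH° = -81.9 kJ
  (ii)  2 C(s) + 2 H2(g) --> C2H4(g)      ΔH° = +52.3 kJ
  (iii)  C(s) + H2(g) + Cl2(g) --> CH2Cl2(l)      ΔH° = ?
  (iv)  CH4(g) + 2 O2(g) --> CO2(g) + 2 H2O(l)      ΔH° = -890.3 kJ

(i) as written: -81.9 kJ
(ii) reversed and × 3: (-3)·(+52.3) = -156.9 kJ
(iii) × 2: contributes 2·x
(iv): not needed.
-487.2 = (-81.9) + (-156.9) + 2·x
x = (-487.2 − (-238.8)) / (2) = -124.2 kJ

ΔH° = -124.2 kJ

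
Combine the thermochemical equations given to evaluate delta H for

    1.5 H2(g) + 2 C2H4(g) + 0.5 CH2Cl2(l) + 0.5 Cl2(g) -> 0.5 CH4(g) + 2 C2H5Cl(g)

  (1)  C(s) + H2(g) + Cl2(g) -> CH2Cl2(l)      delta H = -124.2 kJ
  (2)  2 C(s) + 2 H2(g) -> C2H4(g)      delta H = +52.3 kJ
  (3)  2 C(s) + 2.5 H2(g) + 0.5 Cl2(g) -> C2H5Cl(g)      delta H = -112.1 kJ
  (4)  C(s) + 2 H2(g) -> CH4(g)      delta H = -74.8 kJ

delta H = -304.1 kJ

(1) reversed and × 1/2 (CH2Cl2(l) must end up as a reactant; scale by 1/2 for the 1/2 CH2Cl2(l)): (-1/2)·(-124.2) = +62.1 kJ
(2) reversed and × 2 (C2H4(g) must end up as a reactant; scale by 2 for the 2 C2H4(g)): (-2)·(+52.3) = -104.6 kJ
(3) × 2 (×2 to match 2 C2H5Cl(g) in the target): (2)·(-112.1) = -224.2 kJ
(4) × 1/2 (×1/2 to match 1/2 CH4(g) in the target): (1/2)·(-74.8) = -37.4 kJ
delta H = (-1/2)·(-124.2) + (-2)·(+52.3) + (2)·(-112.1) + (1/2)·(-74.8) = -304.1 kJ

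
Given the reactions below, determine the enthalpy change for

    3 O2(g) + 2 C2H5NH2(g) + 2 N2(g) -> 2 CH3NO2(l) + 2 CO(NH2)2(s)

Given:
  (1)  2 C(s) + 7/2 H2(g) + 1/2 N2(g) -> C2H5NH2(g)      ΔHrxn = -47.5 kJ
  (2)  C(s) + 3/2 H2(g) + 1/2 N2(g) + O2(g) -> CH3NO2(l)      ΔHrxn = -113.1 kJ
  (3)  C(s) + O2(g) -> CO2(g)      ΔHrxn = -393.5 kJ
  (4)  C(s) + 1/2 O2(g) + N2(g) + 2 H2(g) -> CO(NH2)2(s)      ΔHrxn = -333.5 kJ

(1) reversed and × 2 (reverse to put C2H5NH2(g) on the reactant side; scale by 2 for the 2 C2H5NH2(g)): (-2)·(-47.5) = +95.0 kJ
(2) × 2 (×2 to match 2 CH3NO2(l) in the target): (2)·(-113.1) = -226.2 kJ
(3): not needed (CO2(g) appears nowhere else).
(4) × 2 (×2 to match 2 CO(NH2)2(s) in the target): (2)·(-333.5) = -667.0 kJ
Combining the equations, ΔHrxn = (+95.0) + (-226.2) + (-667.0) = -798.2 kJ

ΔHrxn = -798.2 kJ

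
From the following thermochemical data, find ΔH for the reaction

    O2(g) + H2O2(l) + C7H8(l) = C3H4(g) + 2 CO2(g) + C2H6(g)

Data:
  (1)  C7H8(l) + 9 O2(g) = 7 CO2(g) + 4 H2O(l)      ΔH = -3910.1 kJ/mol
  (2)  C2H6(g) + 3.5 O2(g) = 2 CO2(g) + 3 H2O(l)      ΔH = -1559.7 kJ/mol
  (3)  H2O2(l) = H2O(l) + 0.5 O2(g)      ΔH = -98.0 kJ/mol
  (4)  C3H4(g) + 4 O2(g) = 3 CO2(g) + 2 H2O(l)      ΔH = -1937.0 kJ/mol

ΔH = -511.4 kJ/mol

(1) as written (C7H8(l) already on the reactant side): -3910.1 kJ/mol
(2) reversed (C2H6(g) must end up as a product): +1559.7 kJ/mol
(3) as written (H2O2(l) already on the reactant side): -98.0 kJ/mol
(4) reversed (reverse to put C3H4(g) on the product side): +1937.0 kJ/mol
Combining the equations, ΔH = (-3910.1) + (+1559.7) + (-98.0) + (+1937.0) = -511.4 kJ/mol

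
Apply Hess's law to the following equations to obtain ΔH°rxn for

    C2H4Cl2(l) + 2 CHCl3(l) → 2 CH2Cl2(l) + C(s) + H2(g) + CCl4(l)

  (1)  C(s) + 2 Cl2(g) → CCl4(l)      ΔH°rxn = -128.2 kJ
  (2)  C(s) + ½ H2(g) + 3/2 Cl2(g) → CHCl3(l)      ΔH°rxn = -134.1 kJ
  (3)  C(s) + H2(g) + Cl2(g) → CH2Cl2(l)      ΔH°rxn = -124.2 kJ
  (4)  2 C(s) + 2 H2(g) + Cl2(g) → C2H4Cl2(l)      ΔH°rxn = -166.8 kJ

ΔH°rxn = 58.4 kJ

(1) as written: -128.2 kJ
(2) reversed and × 2: (-2)·(-134.1) = +268.2 kJ
(3) × 2: (2)·(-124.2) = -248.4 kJ
(4) reversed: +166.8 kJ
Combining the equations, ΔH°rxn = (-128.2) + (+268.2) + (-248.4) + (+166.8) = 58.4 kJ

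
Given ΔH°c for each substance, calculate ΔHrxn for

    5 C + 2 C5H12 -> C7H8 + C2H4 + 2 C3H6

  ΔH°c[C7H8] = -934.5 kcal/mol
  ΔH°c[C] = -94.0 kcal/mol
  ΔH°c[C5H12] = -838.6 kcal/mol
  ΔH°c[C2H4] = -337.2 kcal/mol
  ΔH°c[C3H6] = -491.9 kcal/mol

With combustion enthalpies, reactants minus products:
= [5·(-94.0) + 2·(-838.6)] − [1·(-934.5) + 1·(-337.2) + 2·(-491.9)]
= 108.3 kcal/mol

ΔHrxn = 108.3 kcal/mol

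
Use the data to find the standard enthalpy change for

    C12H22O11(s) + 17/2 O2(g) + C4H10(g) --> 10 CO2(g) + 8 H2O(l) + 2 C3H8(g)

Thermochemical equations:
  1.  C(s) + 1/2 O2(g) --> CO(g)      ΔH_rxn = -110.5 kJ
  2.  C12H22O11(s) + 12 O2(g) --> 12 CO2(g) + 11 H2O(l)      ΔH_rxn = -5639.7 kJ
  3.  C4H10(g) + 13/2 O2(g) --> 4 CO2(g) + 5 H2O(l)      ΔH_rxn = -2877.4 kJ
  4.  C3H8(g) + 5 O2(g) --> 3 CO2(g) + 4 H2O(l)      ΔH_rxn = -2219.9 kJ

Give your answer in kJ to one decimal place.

eq. 1: not needed.
eq. 2 as written: -5639.7 kJ
eq. 3 as written: -2877.4 kJ
eq. 4 reversed and × 2: (-2)·(-2219.9) = +4439.8 kJ
ΔH_rxn = (1)·(-5639.7) + (1)·(-2877.4) + (-2)·(-2219.9) = -4077.3 kJ

ΔH_rxn = -4077.3 kJ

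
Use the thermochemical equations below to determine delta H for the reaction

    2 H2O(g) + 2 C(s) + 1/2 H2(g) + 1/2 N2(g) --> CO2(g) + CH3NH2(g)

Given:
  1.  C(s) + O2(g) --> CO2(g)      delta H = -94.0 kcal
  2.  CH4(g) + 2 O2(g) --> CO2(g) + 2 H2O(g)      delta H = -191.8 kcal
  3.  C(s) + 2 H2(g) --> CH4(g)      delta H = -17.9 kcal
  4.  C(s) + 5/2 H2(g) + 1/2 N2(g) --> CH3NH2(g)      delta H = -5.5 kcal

delta H = 16.2 kcal

eq. 1 × 2: (2)·(-94.0) = -188.0 kcal
eq. 2 reversed: +191.8 kcal
eq. 3 reversed: +17.9 kcal
eq. 4 as written: -5.5 kcal
delta H = (-188.0) + (+191.8) + (+17.9) + (-5.5) = 16.2 kcal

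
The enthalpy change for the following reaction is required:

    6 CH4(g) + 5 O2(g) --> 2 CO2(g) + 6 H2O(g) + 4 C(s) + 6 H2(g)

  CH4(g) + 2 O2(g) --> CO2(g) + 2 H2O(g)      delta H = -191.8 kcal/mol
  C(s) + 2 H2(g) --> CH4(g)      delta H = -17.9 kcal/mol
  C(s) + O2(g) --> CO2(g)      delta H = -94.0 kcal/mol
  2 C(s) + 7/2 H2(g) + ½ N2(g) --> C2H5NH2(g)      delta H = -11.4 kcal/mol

delta H = -427.7 kcal/mol

equation 1 × 3 (×3 to match 6 H2O(g) in the target): (3)·(-191.8) = -575.4 kcal/mol
equation 2 reversed and × 3: (-3)·(-17.9) = +53.7 kcal/mol
equation 3 reversed: +94.0 kcal/mol
equation 4: not needed (N2(g) appears nowhere else).
delta H = (-575.4) + (+53.7) + (+94.0) = -427.7 kcal/mol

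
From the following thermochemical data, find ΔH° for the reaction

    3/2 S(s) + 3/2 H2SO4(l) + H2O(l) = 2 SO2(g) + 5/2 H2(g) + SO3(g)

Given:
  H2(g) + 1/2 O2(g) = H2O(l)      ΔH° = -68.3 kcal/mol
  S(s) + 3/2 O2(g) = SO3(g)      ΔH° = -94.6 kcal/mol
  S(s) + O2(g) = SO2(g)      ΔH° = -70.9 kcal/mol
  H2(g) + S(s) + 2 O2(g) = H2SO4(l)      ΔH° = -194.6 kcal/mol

ΔH° = 123.8 kcal/mol

equation 1 reversed: +68.3 kcal/mol
equation 2 as written: -94.6 kcal/mol
equation 3 × 2: (2)·(-70.9) = -141.8 kcal/mol
equation 4 reversed and × 3/2: (-3/2)·(-194.6) = +291.9 kcal/mol
By Hess's law, ΔH° = (+68.3) + (-94.6) + (-141.8) + (+291.9) = 123.8 kcal/mol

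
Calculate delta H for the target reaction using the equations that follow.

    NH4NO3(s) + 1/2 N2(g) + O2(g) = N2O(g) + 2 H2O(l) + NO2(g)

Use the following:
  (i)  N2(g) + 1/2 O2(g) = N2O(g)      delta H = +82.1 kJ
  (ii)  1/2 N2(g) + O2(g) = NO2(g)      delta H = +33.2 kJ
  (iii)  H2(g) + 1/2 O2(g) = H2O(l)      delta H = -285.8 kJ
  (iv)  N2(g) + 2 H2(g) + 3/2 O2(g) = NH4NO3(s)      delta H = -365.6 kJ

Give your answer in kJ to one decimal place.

(i) as written (N2O(g) already on the product side): +82.1 kJ
(ii) as written (NO2(g) already on the product side): +33.2 kJ
(iii) × 2 (×2 to match 2 H2O(l) in the target): (2)·(-285.8) = -571.6 kJ
(iv) reversed (reverse to put NH4NO3(s) on the reactant side): +365.6 kJ
By Hess's law, delta H = (+82.1) + (+33.2) + (-571.6) + (+365.6) = -90.7 kJ

delta H = -90.7 kJ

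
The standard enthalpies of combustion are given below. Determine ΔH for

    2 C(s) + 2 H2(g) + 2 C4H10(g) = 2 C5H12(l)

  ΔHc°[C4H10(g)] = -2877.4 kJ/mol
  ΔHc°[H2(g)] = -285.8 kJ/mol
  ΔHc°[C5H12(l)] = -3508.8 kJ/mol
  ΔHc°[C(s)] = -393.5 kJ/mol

Using ΔH = Σ nΔHc°(reactants) − Σ nΔHc°(products):
= [2·(-393.5) + 2·(-285.8) + 2·(-2877.4)] − [2·(-3508.8)]
= -95.8 kJ/mol

ΔH = -95.8 kJ/mol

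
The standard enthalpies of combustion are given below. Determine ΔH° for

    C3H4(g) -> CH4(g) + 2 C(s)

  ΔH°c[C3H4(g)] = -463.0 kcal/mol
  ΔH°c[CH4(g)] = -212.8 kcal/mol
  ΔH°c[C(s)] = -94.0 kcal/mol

ΔH° = -62.2 kcal/mol

Using ΔH = Σ nΔHc°(reactants) − Σ nΔHc°(products):
= [1·(-463.0)] − [1·(-212.8) + 2·(-94.0)]
= -62.2 kcal/mol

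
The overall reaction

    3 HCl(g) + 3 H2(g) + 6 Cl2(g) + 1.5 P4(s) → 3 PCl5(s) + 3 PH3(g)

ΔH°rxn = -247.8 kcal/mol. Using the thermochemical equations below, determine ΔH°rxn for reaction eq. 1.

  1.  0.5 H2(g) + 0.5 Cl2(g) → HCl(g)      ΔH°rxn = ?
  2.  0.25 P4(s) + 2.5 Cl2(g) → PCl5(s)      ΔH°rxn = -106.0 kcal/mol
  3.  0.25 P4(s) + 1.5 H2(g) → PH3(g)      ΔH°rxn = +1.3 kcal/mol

ΔH°rxn = -22.1 kcal/mol

eq. 1 reversed and × 3 (HCl(g) must end up as a reactant; ×3 to match 3 HCl(g) in the target): contributes −3·x
eq. 2 × 3 (×3 to match 3 PCl5(s) in the target): (3)·(-106.0) = -318.0 kcal/mol
eq. 3 × 3 (×3 to match 3 PH3(g) in the target): (3)·(+1.3) = +3.9 kcal/mol
-247.8 = (-318.0) + (+3.9) − 3·x
x = (-247.8 − (-314.1)) / (-3) = -22.1 kcal/mol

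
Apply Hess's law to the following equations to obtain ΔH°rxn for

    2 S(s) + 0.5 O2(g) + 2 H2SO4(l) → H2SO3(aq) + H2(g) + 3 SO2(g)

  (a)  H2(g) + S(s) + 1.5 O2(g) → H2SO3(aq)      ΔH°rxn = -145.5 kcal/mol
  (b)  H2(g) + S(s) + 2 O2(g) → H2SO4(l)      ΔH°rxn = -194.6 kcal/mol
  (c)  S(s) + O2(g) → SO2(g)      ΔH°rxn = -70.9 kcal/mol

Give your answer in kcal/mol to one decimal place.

ΔH°rxn = 31.0 kcal/mol

(a) as written: -145.5 kcal/mol
(b) reversed and × 2: (-2)·(-194.6) = +389.2 kcal/mol
(c) × 3: (3)·(-70.9) = -212.7 kcal/mol
By Hess's law, ΔH°rxn = (1)·(-145.5) + (-2)·(-194.6) + (3)·(-70.9) = 31.0 kcal/mol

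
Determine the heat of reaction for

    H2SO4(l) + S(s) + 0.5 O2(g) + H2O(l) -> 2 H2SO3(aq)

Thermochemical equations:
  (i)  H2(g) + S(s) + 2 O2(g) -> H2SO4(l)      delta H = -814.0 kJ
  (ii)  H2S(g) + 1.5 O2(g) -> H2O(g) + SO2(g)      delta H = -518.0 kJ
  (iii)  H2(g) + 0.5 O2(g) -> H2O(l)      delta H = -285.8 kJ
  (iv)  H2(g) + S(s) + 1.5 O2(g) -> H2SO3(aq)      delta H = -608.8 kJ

delta H = -117.8 kJ

(i) reversed (H2SO4(l) must end up as a reactant): +814.0 kJ
(ii): not needed (SO2(g) appears nowhere else).
(iii) reversed (H2O(l) must end up as a reactant): +285.8 kJ
(iv) × 2 (×2 to match 2 H2SO3(aq) in the target): (2)·(-608.8) = -1217.6 kJ
Summing the manipulated equations, delta H = (-1)·(-814.0) + (-1)·(-285.8) + (2)·(-608.8) = -117.8 kJ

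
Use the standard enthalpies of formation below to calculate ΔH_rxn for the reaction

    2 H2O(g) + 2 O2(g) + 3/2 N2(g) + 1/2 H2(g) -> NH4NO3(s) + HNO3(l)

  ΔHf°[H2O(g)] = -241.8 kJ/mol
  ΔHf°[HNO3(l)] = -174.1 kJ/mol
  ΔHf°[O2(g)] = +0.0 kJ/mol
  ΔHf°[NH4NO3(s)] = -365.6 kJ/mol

ΔH_rxn = -56.1 kJ/mol

Products: 1·(-365.6) + 1·(-174.1) = -539.7
Reactants: 2·(-241.8) + 2·(+0.0) + 3/2·(+0.0) + 1/2·(+0.0) = -483.6
ΔH_rxn = (-539.7) − (-483.6) = -56.1 kJ/mol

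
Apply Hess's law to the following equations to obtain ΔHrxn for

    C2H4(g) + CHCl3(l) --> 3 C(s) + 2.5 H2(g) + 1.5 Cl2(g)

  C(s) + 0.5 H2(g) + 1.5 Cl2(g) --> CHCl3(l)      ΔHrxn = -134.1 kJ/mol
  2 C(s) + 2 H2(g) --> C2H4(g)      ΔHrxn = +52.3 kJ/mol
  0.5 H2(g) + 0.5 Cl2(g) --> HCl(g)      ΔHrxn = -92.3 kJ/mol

equation 1 reversed: +134.1 kJ/mol
equation 2 reversed: -52.3 kJ/mol
equation 3: not needed.
ΔHrxn = (+134.1) + (-52.3) = 81.8 kJ/mol

ΔHrxn = 81.8 kJ/mol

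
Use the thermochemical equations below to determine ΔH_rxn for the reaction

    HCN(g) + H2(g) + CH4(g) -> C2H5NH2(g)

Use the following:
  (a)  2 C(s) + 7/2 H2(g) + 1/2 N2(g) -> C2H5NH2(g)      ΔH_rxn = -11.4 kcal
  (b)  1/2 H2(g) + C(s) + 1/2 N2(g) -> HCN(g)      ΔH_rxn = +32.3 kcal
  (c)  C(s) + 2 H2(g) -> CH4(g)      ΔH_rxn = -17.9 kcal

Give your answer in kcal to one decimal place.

(a) as written (C2H5NH2(g) already on the product side): -11.4 kcal
(b) reversed (HCN(g) must end up as a reactant): -32.3 kcal
(c) reversed (reverse to put CH4(g) on the reactant side): +17.9 kcal
ΔH_rxn = (1)·(-11.4) + (-1)·(+32.3) + (-1)·(-17.9) = -25.8 kcal

ΔH_rxn = -25.8 kcal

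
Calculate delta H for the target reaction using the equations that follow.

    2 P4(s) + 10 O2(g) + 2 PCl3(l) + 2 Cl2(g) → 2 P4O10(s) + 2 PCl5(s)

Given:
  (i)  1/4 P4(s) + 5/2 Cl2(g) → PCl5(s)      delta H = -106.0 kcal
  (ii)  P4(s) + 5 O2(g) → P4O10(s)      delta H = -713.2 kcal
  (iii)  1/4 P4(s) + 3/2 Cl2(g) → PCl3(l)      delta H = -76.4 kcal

delta H = -1485.6 kcal

(i) × 2: (2)·(-106.0) = -212.0 kcal
(ii) × 2: (2)·(-713.2) = -1426.4 kcal
(iii) reversed and × 2: (-2)·(-76.4) = +152.8 kcal
Since enthalpy is a state function, delta H = (-212.0) + (-1426.4) + (+152.8) = -1485.6 kcal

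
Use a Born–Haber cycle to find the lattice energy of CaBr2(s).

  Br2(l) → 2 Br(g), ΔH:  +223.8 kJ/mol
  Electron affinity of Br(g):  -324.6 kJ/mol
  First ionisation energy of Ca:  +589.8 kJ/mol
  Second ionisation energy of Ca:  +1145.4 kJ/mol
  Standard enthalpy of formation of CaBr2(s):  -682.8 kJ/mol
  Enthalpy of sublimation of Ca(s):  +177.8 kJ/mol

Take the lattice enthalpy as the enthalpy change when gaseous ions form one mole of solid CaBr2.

ΔHf° = 1·ΔHsub + 1·(ΣIE) + 1·D(Br2) + 2·EA + U
-682.8 = 1·(+177.8) + 1·(+1735.2) + 1·(+223.8) + 2·(-324.6) + U
U = -682.8 − (+1487.6) = -2170.4 kJ/mol

U = -2170.4 kJ/mol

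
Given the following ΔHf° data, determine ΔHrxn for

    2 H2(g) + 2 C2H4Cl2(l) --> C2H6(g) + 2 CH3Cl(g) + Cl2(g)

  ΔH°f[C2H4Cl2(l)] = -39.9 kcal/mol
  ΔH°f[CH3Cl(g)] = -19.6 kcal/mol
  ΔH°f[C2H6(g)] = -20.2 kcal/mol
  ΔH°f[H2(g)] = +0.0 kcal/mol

ΔHrxn = 20.4 kcal/mol

ΔH°rxn = Σ nΔHf°(products) − Σ nΔHf°(reactants).
Products: 1·(-20.2) + 2·(-19.6) + 1·(+0.0) = -59.4
Reactants: 2·(+0.0) + 2·(-39.9) = -79.8
ΔHrxn = (-59.4) − (-79.8) = 20.4 kcal/mol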